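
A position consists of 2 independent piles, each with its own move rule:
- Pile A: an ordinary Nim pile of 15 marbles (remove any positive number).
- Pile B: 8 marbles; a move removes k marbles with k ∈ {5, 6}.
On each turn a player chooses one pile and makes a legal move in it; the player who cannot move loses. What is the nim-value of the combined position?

Pile A is a plain Nim pile of size 15, so its Grundy value is 15.
Build the Grundy sequence for pile B with g(k) = mex{g(k−s) : s ∈ {5, 6}, s ≤ k}:
g(0) = mex{} = 0
g(1) = mex{} = 0
g(2) = mex{} = 0
g(3) = mex{} = 0
g(4) = mex{} = 0
g(5) = mex{0} = 1
g(6) = mex{0} = 1
g(7) = mex{0} = 1
g(8) = mex{0} = 1
So g(8) = 1.
The value of a disjunctive sum is the nim-sum of the parts.
Combined value = 15 ⊕ 1 = 14.

14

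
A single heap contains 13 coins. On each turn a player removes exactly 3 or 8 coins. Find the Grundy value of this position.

0

Grundy values for subtraction set {3, 8}:
g(0) = mex{} = 0
g(1) = mex{} = 0
g(2) = mex{} = 0
g(3) = mex{0} = 1
g(4) = mex{0} = 1
g(5) = mex{0} = 1
g(6) = mex{1} = 0
g(7) = mex{1} = 0
g(8) = mex{0,1} = 2
g(9) = mex{0} = 1
g(10) = mex{0} = 1
g(11) = mex{1,2} = 0
g(12) = mex{1} = 0
g(13) = mex{1} = 0
So g(13) = 0.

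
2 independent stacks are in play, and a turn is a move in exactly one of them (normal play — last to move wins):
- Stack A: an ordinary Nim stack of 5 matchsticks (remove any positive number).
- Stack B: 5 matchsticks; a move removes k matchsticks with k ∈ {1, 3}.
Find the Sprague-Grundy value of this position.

Stack A is a plain Nim stack of size 5, so its Grundy value is 5.
Build the Grundy sequence for stack B with g(k) = mex{g(k−s) : s ∈ {1, 3}, s ≤ k}:
g(0) = mex{} = 0
g(1) = mex{0} = 1
g(2) = mex{1} = 0
g(3) = mex{0} = 1
g(4) = mex{1} = 0
g(5) = mex{0} = 1
So g(5) = 1.
The value of a disjunctive sum is the nim-sum of the parts.
Combined value = 5 XOR 1 = 4.

4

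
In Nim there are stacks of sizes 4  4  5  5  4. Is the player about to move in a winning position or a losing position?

Winning position

In binary:
  100  (4)
  100  (4)
  101  (5)
  101  (5)
  100  (4)
  ---
  100  (4)
The nim-sum is 4 ≠ 0, so this is an N-position: the player to move can win.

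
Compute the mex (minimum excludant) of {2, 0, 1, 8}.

3

The values 0, 1, 2 are all present; 3 is the first non-negative integer missing from the set.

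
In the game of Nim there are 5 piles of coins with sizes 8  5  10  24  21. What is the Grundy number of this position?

Bitwise XOR of the heap sizes:
  01000  (8)
  00101  (5)
  01010  (10)
  11000  (24)
  10101  (21)
  -----
  01010  (10)

10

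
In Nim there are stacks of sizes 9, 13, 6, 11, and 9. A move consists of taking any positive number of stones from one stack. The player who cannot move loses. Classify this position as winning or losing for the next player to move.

Losing position

Write each in binary and XOR column by column:
  1001  (9)
  1101  (13)
  0110  (6)
  1011  (11)
  1001  (9)
  ----
  0000  (0)
The nim-sum is 0, so this is a P-position: the player to move is in a losing position under optimal play.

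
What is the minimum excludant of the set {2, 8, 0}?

0 is in the set but 1 is not, so the mex is 1.

1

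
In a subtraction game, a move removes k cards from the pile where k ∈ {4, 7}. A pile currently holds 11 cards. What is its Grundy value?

Build the Grundy sequence with g(k) = mex{g(k−s) : s ∈ {4, 7}, s ≤ k}:
g(0) = mex{} = 0
g(1) = mex{} = 0
g(2) = mex{} = 0
g(3) = mex{} = 0
g(4) = mex{0} = 1
g(5) = mex{0} = 1
g(6) = mex{0} = 1
g(7) = mex{0} = 1
g(8) = mex{0,1} = 2
g(9) = mex{0,1} = 2
g(10) = mex{0,1} = 2
g(11) = mex{1} = 0
So g(11) = 0.

0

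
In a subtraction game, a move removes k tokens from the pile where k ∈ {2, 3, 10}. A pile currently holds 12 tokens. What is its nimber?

Compute g(0), g(1), … for moves {2, 3, 10}:
g(0) = mex{} = 0
g(1) = mex{} = 0
g(2) = mex{0} = 1
g(3) = mex{0} = 1
g(4) = mex{0,1} = 2
g(5) = mex{1} = 0
g(6) = mex{1,2} = 0
g(7) = mex{0,2} = 1
g(8) = mex{0} = 1
g(9) = mex{0,1} = 2
g(10) = mex{0,1} = 2
g(11) = mex{0,1,2} = 3
g(12) = mex{1,2} = 0
So g(12) = 0.

0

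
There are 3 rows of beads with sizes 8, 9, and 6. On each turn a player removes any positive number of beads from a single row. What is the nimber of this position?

Nim-sum: 8 ^ 9 ^ 6 = 7.

7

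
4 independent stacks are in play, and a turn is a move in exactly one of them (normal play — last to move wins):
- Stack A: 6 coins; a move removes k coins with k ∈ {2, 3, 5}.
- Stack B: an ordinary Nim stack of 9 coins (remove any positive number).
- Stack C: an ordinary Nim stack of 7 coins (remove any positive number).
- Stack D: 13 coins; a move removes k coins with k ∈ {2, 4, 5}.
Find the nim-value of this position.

14

Build the Grundy sequence for stack A with g(k) = mex{g(k−s) : s ∈ {2, 3, 5}, s ≤ k}:
k:     0  1  2  3  4  5  6
g(k):  0  0  1  1  2  2  3
So g(6) = 3.
Stack B is a plain Nim stack of size 9, so its Grundy value is 9.
Stack C is a plain Nim stack of size 7, so its Grundy value is 7.
Build the Grundy sequence for stack D with g(k) = mex{g(k−s) : s ∈ {2, 4, 5}, s ≤ k}:
g(0) = mex{} = 0
g(1) = mex{} = 0
g(2) = mex{0} = 1
g(3) = mex{0} = 1
g(4) = mex{0,1} = 2
g(5) = mex{0,1} = 2
g(6) = mex{0,1,2} = 3
g(7) = mex{1,2} = 0
g(8) = mex{1,2,3} = 0
g(9) = mex{0,2} = 1
g(10) = mex{0,2,3} = 1
g(11) = mex{0,1,3} = 2
g(12) = mex{0,1} = 2
g(13) = mex{0,1,2} = 3
So g(13) = 3.
By the Sprague-Grundy theorem, the Grundy value of a sum of independent games is the XOR of the component values.
Combined value = 3 XOR 9 XOR 7 XOR 3 = 14.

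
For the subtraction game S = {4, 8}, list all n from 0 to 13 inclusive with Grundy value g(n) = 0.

0, 1, 2, 3, 12, 13

Grundy values for subtraction set {4, 8}:
k:     0  1  2  3  4  5  6  7  8  9 10 11 12 13
g(k):  0  0  0  0  1  1  1  1  2  2  2  2  0  0
The P-positions (g = 0) in 0..13 are 0, 1, 2, 3, 12, 13.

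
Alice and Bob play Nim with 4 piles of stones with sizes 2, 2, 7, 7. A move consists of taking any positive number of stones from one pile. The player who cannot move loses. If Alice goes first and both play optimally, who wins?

In binary:
  010  (2)
  010  (2)
  111  (7)
  111  (7)
  ---
  000  (0)
The nim-sum is 0, so this is a P-position: the player to move is in a losing position under optimal play; Alice is about to move from it and so loses — Bob wins.

Bob wins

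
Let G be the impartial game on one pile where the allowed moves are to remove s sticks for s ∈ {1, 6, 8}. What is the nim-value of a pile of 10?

1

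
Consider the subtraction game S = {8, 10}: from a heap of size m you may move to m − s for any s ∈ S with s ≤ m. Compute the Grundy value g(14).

Compute g(0), g(1), … for moves {8, 10}:
k:     0  1  2  3  4  5  6  7  8  9 10 11 12 13 14
g(k):  0  0  0  0  0  0  0  0  1  1  1  1  1  1  1
So g(14) = 1.

1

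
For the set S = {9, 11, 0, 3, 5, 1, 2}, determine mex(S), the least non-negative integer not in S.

4

The values 0, 1, 2, 3 are all present; 4 is the first non-negative integer missing from the set.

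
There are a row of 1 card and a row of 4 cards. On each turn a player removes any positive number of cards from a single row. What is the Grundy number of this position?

In binary:
  001  (1)
  100  (4)
  ---
  101  (5)

5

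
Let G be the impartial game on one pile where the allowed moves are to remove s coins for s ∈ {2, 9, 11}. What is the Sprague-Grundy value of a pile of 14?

Build the Grundy sequence with g(k) = mex{g(k−s) : s ∈ {2, 9, 11}, s ≤ k}:
g(0) = mex{} = 0
g(1) = mex{} = 0
g(2) = mex{0} = 1
g(3) = mex{0} = 1
g(4) = mex{1} = 0
g(5) = mex{1} = 0
g(6) = mex{0} = 1
g(7) = mex{0} = 1
g(8) = mex{1} = 0
g(9) = mex{0,1} = 2
g(10) = mex{0} = 1
g(11) = mex{0,1,2} = 3
g(12) = mex{0,1} = 2
g(13) = mex{0,1,3} = 2
g(14) = mex{0,1,2} = 3
So g(14) = 3.

3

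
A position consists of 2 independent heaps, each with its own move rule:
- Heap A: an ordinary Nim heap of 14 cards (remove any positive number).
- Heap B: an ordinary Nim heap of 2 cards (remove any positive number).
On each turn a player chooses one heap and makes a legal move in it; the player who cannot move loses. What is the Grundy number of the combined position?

12

Heap A is a plain Nim heap of size 14, so its Grundy value is 14.
Heap B is a plain Nim heap of size 2, so its Grundy value is 2.
By the Sprague-Grundy theorem, the Grundy value of a sum of independent games is the XOR of the component values.
Combined value = 14 XOR 2 = 12.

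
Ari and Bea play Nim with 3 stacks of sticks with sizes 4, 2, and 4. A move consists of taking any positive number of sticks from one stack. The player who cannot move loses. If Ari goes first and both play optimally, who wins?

In binary:
  100  (4)
  010  (2)
  100  (4)
  ---
  010  (2)
The nim-sum is 2 ≠ 0, so this is an N-position: the player to move can win; Ari has a winning move.

Ari wins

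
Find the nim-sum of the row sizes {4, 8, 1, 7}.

Bitwise XOR of the heap sizes:
  0100  (4)
  1000  (8)
  0001  (1)
  0111  (7)
  ----
  1010  (10)

10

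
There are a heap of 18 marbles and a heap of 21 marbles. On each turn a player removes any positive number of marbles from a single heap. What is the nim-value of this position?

Nim-sum: 18 ⊕ 21 = 7.

7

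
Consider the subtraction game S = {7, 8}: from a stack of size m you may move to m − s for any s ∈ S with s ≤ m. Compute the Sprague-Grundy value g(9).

1

Compute g(0), g(1), … for moves {7, 8}:
k:     0  1  2  3  4  5  6  7  8  9
g(k):  0  0  0  0  0  0  0  1  1  1
So g(9) = 1.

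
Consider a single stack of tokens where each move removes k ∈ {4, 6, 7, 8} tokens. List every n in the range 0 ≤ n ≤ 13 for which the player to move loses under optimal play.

0, 1, 2, 3, 12, 13

Compute g(0), g(1), … for moves {4, 6, 7, 8}:
k:     0  1  2  3  4  5  6  7  8  9 10 11 12 13
g(k):  0  0  0  0  1  1  1  1  2  2  2  2  0  0
The P-positions (g = 0) in 0..13 are 0, 1, 2, 3, 12, 13.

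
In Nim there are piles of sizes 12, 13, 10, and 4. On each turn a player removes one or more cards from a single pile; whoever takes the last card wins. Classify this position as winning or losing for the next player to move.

Nim-sum: 12 ⊕ 13 ⊕ 10 ⊕ 4 = 15.
The nim-sum is 15 ≠ 0, so this is an N-position: the player to move can win.

Winning position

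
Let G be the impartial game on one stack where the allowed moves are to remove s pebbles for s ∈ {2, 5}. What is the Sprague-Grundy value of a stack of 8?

0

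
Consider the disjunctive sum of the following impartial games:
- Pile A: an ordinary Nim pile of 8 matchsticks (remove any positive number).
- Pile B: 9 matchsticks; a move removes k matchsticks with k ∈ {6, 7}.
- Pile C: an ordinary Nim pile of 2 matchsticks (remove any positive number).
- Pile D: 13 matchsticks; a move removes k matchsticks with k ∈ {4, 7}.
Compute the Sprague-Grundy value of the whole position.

11

Pile A is a plain Nim pile of size 8, so its Grundy value is 8.
For pile B, compute g(0), g(1), … with moves {6, 7}:
g(0) = mex{} = 0
g(1) = mex{} = 0
g(2) = mex{} = 0
g(3) = mex{} = 0
g(4) = mex{} = 0
g(5) = mex{} = 0
g(6) = mex{0} = 1
g(7) = mex{0} = 1
g(8) = mex{0} = 1
g(9) = mex{0} = 1
So g(9) = 1.
Pile C is a plain Nim pile of size 2, so its Grundy value is 2.
Build the Grundy sequence for pile D with g(k) = mex{g(k−s) : s ∈ {4, 7}, s ≤ k}:
k:     0  1  2  3  4  5  6  7  8  9 10 11 12 13
g(k):  0  0  0  0  1  1  1  1  2  2  2  0  0  0
So g(13) = 0.
By the Sprague-Grundy theorem, the Grundy value of a sum of independent games is the XOR of the component values.
Combined value = 8 XOR 1 XOR 2 XOR 0 = 11.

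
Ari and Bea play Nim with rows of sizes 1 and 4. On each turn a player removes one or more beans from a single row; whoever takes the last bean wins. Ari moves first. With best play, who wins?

Ari wins

Nim-sum: 1 XOR 4 = 5.
The nim-sum is 5 ≠ 0, so this is an N-position: the player to move can win; Ari has a winning move.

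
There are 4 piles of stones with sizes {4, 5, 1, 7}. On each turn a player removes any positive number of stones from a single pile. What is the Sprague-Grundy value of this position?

7

Compute the nim-sum pairwise:
4 ⊕ 5 = 1
1 ⊕ 1 = 0
0 ⊕ 7 = 7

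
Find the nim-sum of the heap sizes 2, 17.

19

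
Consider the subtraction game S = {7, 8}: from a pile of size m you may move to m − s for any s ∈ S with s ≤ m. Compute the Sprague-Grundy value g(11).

1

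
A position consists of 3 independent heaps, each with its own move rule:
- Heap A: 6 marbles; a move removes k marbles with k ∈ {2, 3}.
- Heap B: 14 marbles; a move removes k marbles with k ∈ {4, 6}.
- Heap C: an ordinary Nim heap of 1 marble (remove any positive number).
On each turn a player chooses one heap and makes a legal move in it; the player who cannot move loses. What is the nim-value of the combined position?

0

For heap A, compute g(0), g(1), … with moves {2, 3}:
k:     0  1  2  3  4  5  6
g(k):  0  0  1  1  2  0  0
So g(6) = 0.
Grundy values for heap B (subtraction set {4, 6}):
g(0) = mex{} = 0
g(1) = mex{} = 0
g(2) = mex{} = 0
g(3) = mex{} = 0
g(4) = mex{0} = 1
g(5) = mex{0} = 1
g(6) = mex{0} = 1
g(7) = mex{0} = 1
g(8) = mex{0,1} = 2
g(9) = mex{0,1} = 2
g(10) = mex{1} = 0
g(11) = mex{1} = 0
g(12) = mex{1,2} = 0
g(13) = mex{1,2} = 0
g(14) = mex{0,2} = 1
So g(14) = 1.
Heap C is a plain Nim heap of size 1, so its Grundy value is 1.
By the Sprague-Grundy theorem, the Grundy value of a sum of independent games is the XOR of the component values.
Combined value = 0 ⊕ 1 ⊕ 1 = 0.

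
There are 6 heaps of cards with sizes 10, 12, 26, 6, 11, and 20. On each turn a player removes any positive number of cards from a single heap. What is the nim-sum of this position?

Nim-sum: 10 ^ 12 ^ 26 ^ 6 ^ 11 ^ 20 = 5.

5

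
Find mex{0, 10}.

0 is in the set but 1 is not, so the mex is 1.

1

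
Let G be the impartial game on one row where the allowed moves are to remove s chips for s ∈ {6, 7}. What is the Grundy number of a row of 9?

1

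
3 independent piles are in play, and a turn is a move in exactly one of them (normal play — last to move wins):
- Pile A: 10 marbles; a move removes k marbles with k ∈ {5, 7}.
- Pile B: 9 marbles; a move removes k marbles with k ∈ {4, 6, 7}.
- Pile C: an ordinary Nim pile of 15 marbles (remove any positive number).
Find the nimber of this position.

15

Build the Grundy sequence for pile A with g(k) = mex{g(k−s) : s ∈ {5, 7}, s ≤ k}:
g(0) = mex{} = 0
g(1) = mex{} = 0
g(2) = mex{} = 0
g(3) = mex{} = 0
g(4) = mex{} = 0
g(5) = mex{0} = 1
g(6) = mex{0} = 1
g(7) = mex{0} = 1
g(8) = mex{0} = 1
g(9) = mex{0} = 1
g(10) = mex{0,1} = 2
So g(10) = 2.
Build the Grundy sequence for pile B with g(k) = mex{g(k−s) : s ∈ {4, 6, 7}, s ≤ k}:
k:     0  1  2  3  4  5  6  7  8  9
g(k):  0  0  0  0  1  1  1  1  2  2
So g(9) = 2.
Pile C is a plain Nim pile of size 15, so its Grundy value is 15.
By the Sprague-Grundy theorem, the Grundy value of a sum of independent games is the XOR of the component values.
Combined value = 2 XOR 2 XOR 15 = 15.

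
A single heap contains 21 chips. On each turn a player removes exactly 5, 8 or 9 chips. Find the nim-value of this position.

Grundy values for subtraction set {5, 8, 9}:
k:     0  1  2  3  4  5  6  7  8  9 10 11 12 13 14 15 16 17 18 19 20 21
g(k):  0  0  0  0  0  1  1  1  1  1  2  2  2  2  0  0  0  0  0  1  1  1
So g(21) = 1.

1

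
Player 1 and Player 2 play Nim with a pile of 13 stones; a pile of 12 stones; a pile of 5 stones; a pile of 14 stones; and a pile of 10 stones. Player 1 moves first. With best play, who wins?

Player 2 wins

Compute the nim-sum pairwise:
13 XOR 12 = 1
1 XOR 5 = 4
4 XOR 14 = 10
10 XOR 10 = 0
The nim-sum is 0, so this is a P-position: the player to move is in a losing position under optimal play; Player 1 is about to move from it and so loses — Player 2 wins.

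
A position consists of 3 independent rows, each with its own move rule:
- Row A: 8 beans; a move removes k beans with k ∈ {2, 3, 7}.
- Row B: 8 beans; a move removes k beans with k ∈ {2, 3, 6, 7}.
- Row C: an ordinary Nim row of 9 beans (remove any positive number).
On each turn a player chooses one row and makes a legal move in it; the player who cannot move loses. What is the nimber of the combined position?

10

Grundy values for row A (subtraction set {2, 3, 7}):
g(0) = mex{} = 0
g(1) = mex{} = 0
g(2) = mex{0} = 1
g(3) = mex{0} = 1
g(4) = mex{0,1} = 2
g(5) = mex{1} = 0
g(6) = mex{1,2} = 0
g(7) = mex{0,2} = 1
g(8) = mex{0} = 1
So g(8) = 1.
Build the Grundy sequence for row B with g(k) = mex{g(k−s) : s ∈ {2, 3, 6, 7}, s ≤ k}:
g(0) = mex{} = 0
g(1) = mex{} = 0
g(2) = mex{0} = 1
g(3) = mex{0} = 1
g(4) = mex{0,1} = 2
g(5) = mex{1} = 0
g(6) = mex{0,1,2} = 3
g(7) = mex{0,2} = 1
g(8) = mex{0,1,3} = 2
So g(8) = 2.
Row C is a plain Nim row of size 9, so its Grundy value is 9.
By the Sprague-Grundy theorem, the Grundy value of a sum of independent games is the XOR of the component values.
Combined value = 1 XOR 2 XOR 9 = 10.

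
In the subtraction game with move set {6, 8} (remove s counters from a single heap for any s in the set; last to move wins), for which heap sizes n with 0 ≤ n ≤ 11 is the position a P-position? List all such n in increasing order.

0, 1, 2, 3, 4, 5

Build the Grundy sequence with g(k) = mex{g(k−s) : s ∈ {6, 8}, s ≤ k}:
k:     0  1  2  3  4  5  6  7  8  9 10 11
g(k):  0  0  0  0  0  0  1  1  1  1  1  1
The P-positions (g = 0) in 0..11 are 0, 1, 2, 3, 4, 5.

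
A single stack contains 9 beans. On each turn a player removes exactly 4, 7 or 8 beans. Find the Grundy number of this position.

2

Compute g(0), g(1), … for moves {4, 7, 8}:
k:     0  1  2  3  4  5  6  7  8  9
g(k):  0  0  0  0  1  1  1  1  2  2
So g(9) = 2.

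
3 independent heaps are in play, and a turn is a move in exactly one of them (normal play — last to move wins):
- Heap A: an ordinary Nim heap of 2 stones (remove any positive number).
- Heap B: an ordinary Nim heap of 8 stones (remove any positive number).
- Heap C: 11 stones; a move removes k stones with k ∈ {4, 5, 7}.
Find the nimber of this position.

10

Heap A is a plain Nim heap of size 2, so its Grundy value is 2.
Heap B is a plain Nim heap of size 8, so its Grundy value is 8.
For heap C, compute g(0), g(1), … with moves {4, 5, 7}:
k:     0  1  2  3  4  5  6  7  8  9 10 11
g(k):  0  0  0  0  1  1  1  1  2  2  2  0
So g(11) = 0.
By the Sprague-Grundy theorem, the Grundy value of a sum of independent games is the XOR of the component values.
Combined value = 2 XOR 8 XOR 0 = 10.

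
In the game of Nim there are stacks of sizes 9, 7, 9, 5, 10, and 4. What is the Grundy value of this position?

12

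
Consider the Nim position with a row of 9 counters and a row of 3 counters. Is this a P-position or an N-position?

Nim-sum: 9 ^ 3 = 10.
The nim-sum is 10 ≠ 0, so this is an N-position: the player to move can win.

N-position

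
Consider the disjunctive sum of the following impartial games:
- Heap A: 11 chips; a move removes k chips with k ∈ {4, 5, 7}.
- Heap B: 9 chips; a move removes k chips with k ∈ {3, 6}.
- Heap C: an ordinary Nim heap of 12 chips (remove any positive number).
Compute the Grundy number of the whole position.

12

For heap A, compute g(0), g(1), … with moves {4, 5, 7}:
k:     0  1  2  3  4  5  6  7  8  9 10 11
g(k):  0  0  0  0  1  1  1  1  2  2  2  0
So g(11) = 0.
For heap B, compute g(0), g(1), … with moves {3, 6}:
g(0) = mex{} = 0
g(1) = mex{} = 0
g(2) = mex{} = 0
g(3) = mex{0} = 1
g(4) = mex{0} = 1
g(5) = mex{0} = 1
g(6) = mex{0,1} = 2
g(7) = mex{0,1} = 2
g(8) = mex{0,1} = 2
g(9) = mex{1,2} = 0
So g(9) = 0.
Heap C is a plain Nim heap of size 12, so its Grundy value is 12.
The value of a disjunctive sum is the nim-sum of the parts.
Combined value = 0 ⊕ 0 ⊕ 12 = 12.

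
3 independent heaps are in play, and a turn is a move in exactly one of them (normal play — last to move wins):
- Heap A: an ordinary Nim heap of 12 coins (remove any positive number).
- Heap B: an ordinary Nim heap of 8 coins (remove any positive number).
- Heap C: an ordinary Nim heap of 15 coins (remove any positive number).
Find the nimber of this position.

Heap A is a plain Nim heap of size 12, so its Grundy value is 12.
Heap B is a plain Nim heap of size 8, so its Grundy value is 8.
Heap C is a plain Nim heap of size 15, so its Grundy value is 15.
By the Sprague-Grundy theorem, the Grundy value of a sum of independent games is the XOR of the component values.
Combined value = 12 XOR 8 XOR 15 = 11.

11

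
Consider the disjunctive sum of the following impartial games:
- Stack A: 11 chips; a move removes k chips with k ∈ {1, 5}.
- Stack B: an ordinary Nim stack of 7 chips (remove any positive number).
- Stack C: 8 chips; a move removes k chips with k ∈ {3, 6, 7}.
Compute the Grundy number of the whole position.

4

Build the Grundy sequence for stack A with g(k) = mex{g(k−s) : s ∈ {1, 5}, s ≤ k}:
g(0) = mex{} = 0
g(1) = mex{0} = 1
g(2) = mex{1} = 0
g(3) = mex{0} = 1
g(4) = mex{1} = 0
g(5) = mex{0} = 1
g(6) = mex{1} = 0
g(7) = mex{0} = 1
g(8) = mex{1} = 0
g(9) = mex{0} = 1
g(10) = mex{1} = 0
g(11) = mex{0} = 1
So g(11) = 1.
Stack B is a plain Nim stack of size 7, so its Grundy value is 7.
Build the Grundy sequence for stack C with g(k) = mex{g(k−s) : s ∈ {3, 6, 7}, s ≤ k}:
g(0) = mex{} = 0
g(1) = mex{} = 0
g(2) = mex{} = 0
g(3) = mex{0} = 1
g(4) = mex{0} = 1
g(5) = mex{0} = 1
g(6) = mex{0,1} = 2
g(7) = mex{0,1} = 2
g(8) = mex{0,1} = 2
So g(8) = 2.
The value of a disjunctive sum is the nim-sum of the parts.
Combined value = 1 ⊕ 7 ⊕ 2 = 4.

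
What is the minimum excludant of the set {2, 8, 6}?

0 is not in the set, so the mex is 0.

0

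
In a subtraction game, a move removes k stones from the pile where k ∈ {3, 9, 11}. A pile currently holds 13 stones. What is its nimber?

2

Compute g(0), g(1), … for moves {3, 9, 11}:
g(0) = mex{} = 0
g(1) = mex{} = 0
g(2) = mex{} = 0
g(3) = mex{0} = 1
g(4) = mex{0} = 1
g(5) = mex{0} = 1
g(6) = mex{1} = 0
g(7) = mex{1} = 0
g(8) = mex{1} = 0
g(9) = mex{0} = 1
g(10) = mex{0} = 1
g(11) = mex{0} = 1
g(12) = mex{0,1} = 2
g(13) = mex{0,1} = 2
So g(13) = 2.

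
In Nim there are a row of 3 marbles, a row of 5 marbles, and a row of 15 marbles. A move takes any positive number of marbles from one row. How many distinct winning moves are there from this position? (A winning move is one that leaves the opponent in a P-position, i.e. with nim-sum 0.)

1

Write each in binary and XOR column by column:
  0011  (3)
  0101  (5)
  1111  (15)
  ----
  1001  (9)
The overall nim-sum is X = 9. A row of size p has a winning move iff p XOR X < p (reduce it to p XOR X).
  3: 3 XOR 9 = 10 ≥ 3 — no move.
  5: 5 XOR 9 = 12 ≥ 5 — no move.
  15: 15 XOR 9 = 6 < 15 — winning move (to 6).
That gives 1 winning move.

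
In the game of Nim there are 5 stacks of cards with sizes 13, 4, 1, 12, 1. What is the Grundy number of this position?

Bitwise XOR of the heap sizes:
  1101  (13)
  0100  (4)
  0001  (1)
  1100  (12)
  0001  (1)
  ----
  0101  (5)

5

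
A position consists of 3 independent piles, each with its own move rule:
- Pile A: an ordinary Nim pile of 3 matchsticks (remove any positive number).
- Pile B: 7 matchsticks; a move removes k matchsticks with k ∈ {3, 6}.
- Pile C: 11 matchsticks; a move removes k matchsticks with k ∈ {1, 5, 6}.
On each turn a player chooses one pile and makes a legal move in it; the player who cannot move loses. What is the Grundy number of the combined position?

Pile A is a plain Nim pile of size 3, so its Grundy value is 3.
Grundy values for pile B (subtraction set {3, 6}):
k:     0  1  2  3  4  5  6  7
g(k):  0  0  0  1  1  1  2  2
So g(7) = 2.
Grundy values for pile C (subtraction set {1, 5, 6}):
k:     0  1  2  3  4  5  6  7  8  9 10 11
g(k):  0  1  0  1  0  1  2  3  2  3  2  0
So g(11) = 0.
By the Sprague-Grundy theorem, the Grundy value of a sum of independent games is the XOR of the component values.
Combined value = 3 ⊕ 2 ⊕ 0 = 1.

1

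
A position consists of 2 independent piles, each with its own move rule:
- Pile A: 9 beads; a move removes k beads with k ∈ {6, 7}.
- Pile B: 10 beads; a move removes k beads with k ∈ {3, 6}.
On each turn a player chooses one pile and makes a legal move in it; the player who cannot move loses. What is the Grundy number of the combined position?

1

Grundy values for pile A (subtraction set {6, 7}):
k:     0  1  2  3  4  5  6  7  8  9
g(k):  0  0  0  0  0  0  1  1  1  1
So g(9) = 1.
Grundy values for pile B (subtraction set {3, 6}):
g(0) = mex{} = 0
g(1) = mex{} = 0
g(2) = mex{} = 0
g(3) = mex{0} = 1
g(4) = mex{0} = 1
g(5) = mex{0} = 1
g(6) = mex{0,1} = 2
g(7) = mex{0,1} = 2
g(8) = mex{0,1} = 2
g(9) = mex{1,2} = 0
g(10) = mex{1,2} = 0
So g(10) = 0.
By the Sprague-Grundy theorem, the Grundy value of a sum of independent games is the XOR of the component values.
Combined value = 1 ⊕ 0 = 1.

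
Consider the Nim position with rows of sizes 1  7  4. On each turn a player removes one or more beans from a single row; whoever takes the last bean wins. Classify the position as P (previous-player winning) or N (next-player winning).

N-position

Nim-sum: 1 XOR 7 XOR 4 = 2.
The nim-sum is 2 ≠ 0, so this is an N-position: the player to move can win.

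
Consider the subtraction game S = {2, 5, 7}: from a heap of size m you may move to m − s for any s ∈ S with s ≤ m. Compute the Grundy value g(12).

Grundy values for subtraction set {2, 5, 7}:
g(0) = mex{} = 0
g(1) = mex{} = 0
g(2) = mex{0} = 1
g(3) = mex{0} = 1
g(4) = mex{1} = 0
g(5) = mex{0,1} = 2
g(6) = mex{0} = 1
g(7) = mex{0,1,2} = 3
g(8) = mex{0,1} = 2
g(9) = mex{0,1,3} = 2
g(10) = mex{1,2} = 0
g(11) = mex{0,1,2} = 3
g(12) = mex{0,2,3} = 1
So g(12) = 1.

1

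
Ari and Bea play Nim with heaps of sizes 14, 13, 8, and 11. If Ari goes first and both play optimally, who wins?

In binary:
  1110  (14)
  1101  (13)
  1000  (8)
  1011  (11)
  ----
  0000  (0)
The nim-sum is 0, so this is a P-position: the player to move is in a losing position under optimal play; Ari is about to move from it and so loses — Bea wins.

Bea wins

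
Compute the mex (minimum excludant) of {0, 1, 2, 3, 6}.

4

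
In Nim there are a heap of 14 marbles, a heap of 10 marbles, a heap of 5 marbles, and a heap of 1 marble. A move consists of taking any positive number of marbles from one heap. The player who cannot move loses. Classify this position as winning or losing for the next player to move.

Losing position

Nim-sum: 14 ⊕ 10 ⊕ 5 ⊕ 1 = 0.
The nim-sum is 0, so this is a P-position: the player to move is in a losing position under optimal play.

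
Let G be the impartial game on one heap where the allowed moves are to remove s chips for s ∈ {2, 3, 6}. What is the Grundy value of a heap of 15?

Build the Grundy sequence with g(k) = mex{g(k−s) : s ∈ {2, 3, 6}, s ≤ k}:
k:     0  1  2  3  4  5  6  7  8  9 10 11 12 13 14 15
g(k):  0  0  1  1  2  0  3  1  2  0  0  1  1  2  0  3
So g(15) = 3.

3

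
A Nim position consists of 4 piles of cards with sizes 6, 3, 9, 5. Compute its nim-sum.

9

Compute the nim-sum pairwise:
6 XOR 3 = 5
5 XOR 9 = 12
12 XOR 5 = 9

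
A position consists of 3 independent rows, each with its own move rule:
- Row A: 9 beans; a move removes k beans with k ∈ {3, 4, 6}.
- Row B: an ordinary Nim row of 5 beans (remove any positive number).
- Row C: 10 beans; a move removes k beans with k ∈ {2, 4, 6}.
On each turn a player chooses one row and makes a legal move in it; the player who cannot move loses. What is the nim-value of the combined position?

4

Grundy values for row A (subtraction set {3, 4, 6}):
g(0) = mex{} = 0
g(1) = mex{} = 0
g(2) = mex{} = 0
g(3) = mex{0} = 1
g(4) = mex{0} = 1
g(5) = mex{0} = 1
g(6) = mex{0,1} = 2
g(7) = mex{0,1} = 2
g(8) = mex{0,1} = 2
g(9) = mex{1,2} = 0
So g(9) = 0.
Row B is a plain Nim row of size 5, so its Grundy value is 5.
Build the Grundy sequence for row C with g(k) = mex{g(k−s) : s ∈ {2, 4, 6}, s ≤ k}:
g(0) = mex{} = 0
g(1) = mex{} = 0
g(2) = mex{0} = 1
g(3) = mex{0} = 1
g(4) = mex{0,1} = 2
g(5) = mex{0,1} = 2
g(6) = mex{0,1,2} = 3
g(7) = mex{0,1,2} = 3
g(8) = mex{1,2,3} = 0
g(9) = mex{1,2,3} = 0
g(10) = mex{0,2,3} = 1
So g(10) = 1.
By the Sprague-Grundy theorem, the Grundy value of a sum of independent games is the XOR of the component values.
Combined value = 0 XOR 5 XOR 1 = 4.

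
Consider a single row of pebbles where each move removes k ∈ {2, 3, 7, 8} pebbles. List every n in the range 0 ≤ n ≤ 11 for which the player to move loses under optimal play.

0, 1, 5, 6, 10, 11

Grundy values for subtraction set {2, 3, 7, 8}:
k:     0  1  2  3  4  5  6  7  8  9 10 11
g(k):  0  0  1  1  2  0  0  1  1  2  0  0
The P-positions (g = 0) in 0..11 are 0, 1, 5, 6, 10, 11.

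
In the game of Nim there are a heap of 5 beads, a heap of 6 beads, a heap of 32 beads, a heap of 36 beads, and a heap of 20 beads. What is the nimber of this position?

19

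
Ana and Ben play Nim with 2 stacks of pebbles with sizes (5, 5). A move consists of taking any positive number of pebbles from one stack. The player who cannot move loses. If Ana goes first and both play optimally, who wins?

Ben wins

Compute the nim-sum pairwise:
5 ^ 5 = 0
The nim-sum is 0, so this is a P-position: the player to move is in a losing position under optimal play; Ana is about to move from it and so loses — Ben wins.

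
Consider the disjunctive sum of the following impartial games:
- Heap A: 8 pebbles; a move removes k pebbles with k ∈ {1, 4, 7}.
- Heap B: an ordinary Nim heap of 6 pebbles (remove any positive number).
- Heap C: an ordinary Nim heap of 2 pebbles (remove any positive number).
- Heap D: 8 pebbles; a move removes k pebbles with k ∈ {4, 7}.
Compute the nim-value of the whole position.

Grundy values for heap A (subtraction set {1, 4, 7}):
k:     0  1  2  3  4  5  6  7  8
g(k):  0  1  0  1  2  0  1  2  0
So g(8) = 0.
Heap B is a plain Nim heap of size 6, so its Grundy value is 6.
Heap C is a plain Nim heap of size 2, so its Grundy value is 2.
For heap D, compute g(0), g(1), … with moves {4, 7}:
g(0) = mex{} = 0
g(1) = mex{} = 0
g(2) = mex{} = 0
g(3) = mex{} = 0
g(4) = mex{0} = 1
g(5) = mex{0} = 1
g(6) = mex{0} = 1
g(7) = mex{0} = 1
g(8) = mex{0,1} = 2
So g(8) = 2.
By the Sprague-Grundy theorem, the Grundy value of a sum of independent games is the XOR of the component values.
Combined value = 0 XOR 6 XOR 2 XOR 2 = 6.

6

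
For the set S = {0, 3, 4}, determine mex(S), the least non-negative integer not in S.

0 is in the set but 1 is not, so the mex is 1.

1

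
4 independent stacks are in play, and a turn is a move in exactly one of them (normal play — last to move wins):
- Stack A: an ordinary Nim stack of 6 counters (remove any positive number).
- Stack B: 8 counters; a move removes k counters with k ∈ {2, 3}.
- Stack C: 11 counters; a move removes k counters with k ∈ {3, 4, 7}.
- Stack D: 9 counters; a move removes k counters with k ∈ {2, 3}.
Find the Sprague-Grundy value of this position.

5

Stack A is a plain Nim stack of size 6, so its Grundy value is 6.
Grundy values for stack B (subtraction set {2, 3}):
k:     0  1  2  3  4  5  6  7  8
g(k):  0  0  1  1  2  0  0  1  1
So g(8) = 1.
Grundy values for stack C (subtraction set {3, 4, 7}):
g(0) = mex{} = 0
g(1) = mex{} = 0
g(2) = mex{} = 0
g(3) = mex{0} = 1
g(4) = mex{0} = 1
g(5) = mex{0} = 1
g(6) = mex{0,1} = 2
g(7) = mex{0,1} = 2
g(8) = mex{0,1} = 2
g(9) = mex{0,1,2} = 3
g(10) = mex{1,2} = 0
g(11) = mex{1,2} = 0
So g(11) = 0.
Build the Grundy sequence for stack D with g(k) = mex{g(k−s) : s ∈ {2, 3}, s ≤ k}:
g(0) = mex{} = 0
g(1) = mex{} = 0
g(2) = mex{0} = 1
g(3) = mex{0} = 1
g(4) = mex{0,1} = 2
g(5) = mex{1} = 0
g(6) = mex{1,2} = 0
g(7) = mex{0,2} = 1
g(8) = mex{0} = 1
g(9) = mex{0,1} = 2
So g(9) = 2.
The value of a disjunctive sum is the nim-sum of the parts.
Combined value = 6 XOR 1 XOR 0 XOR 2 = 5.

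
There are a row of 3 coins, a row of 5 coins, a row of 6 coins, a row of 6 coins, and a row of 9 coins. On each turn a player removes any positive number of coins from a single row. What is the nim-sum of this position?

15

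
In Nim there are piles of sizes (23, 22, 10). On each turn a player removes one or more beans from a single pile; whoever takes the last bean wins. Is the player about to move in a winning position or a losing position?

Winning position

Nim-sum: 23 ^ 22 ^ 10 = 11.
The nim-sum is 11 ≠ 0, so this is an N-position: the player to move can win.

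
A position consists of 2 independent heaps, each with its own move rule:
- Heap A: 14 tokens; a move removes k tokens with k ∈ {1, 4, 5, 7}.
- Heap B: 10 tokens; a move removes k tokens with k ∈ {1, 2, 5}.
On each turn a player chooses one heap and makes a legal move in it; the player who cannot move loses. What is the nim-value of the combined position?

3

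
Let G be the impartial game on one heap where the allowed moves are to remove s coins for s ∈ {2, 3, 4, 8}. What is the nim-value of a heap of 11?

2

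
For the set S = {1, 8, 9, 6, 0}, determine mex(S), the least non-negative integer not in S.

The values 0, 1 are all present; 2 is the first non-negative integer missing from the set.

2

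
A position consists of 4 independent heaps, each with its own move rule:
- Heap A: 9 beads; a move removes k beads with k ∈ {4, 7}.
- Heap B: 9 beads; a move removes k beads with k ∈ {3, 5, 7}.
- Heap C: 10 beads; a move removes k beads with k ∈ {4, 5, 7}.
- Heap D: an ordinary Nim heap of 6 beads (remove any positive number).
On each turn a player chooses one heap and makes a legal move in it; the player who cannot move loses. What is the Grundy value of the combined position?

5

For heap A, compute g(0), g(1), … with moves {4, 7}:
g(0) = mex{} = 0
g(1) = mex{} = 0
g(2) = mex{} = 0
g(3) = mex{} = 0
g(4) = mex{0} = 1
g(5) = mex{0} = 1
g(6) = mex{0} = 1
g(7) = mex{0} = 1
g(8) = mex{0,1} = 2
g(9) = mex{0,1} = 2
So g(9) = 2.
For heap B, compute g(0), g(1), … with moves {3, 5, 7}:
k:     0  1  2  3  4  5  6  7  8  9
g(k):  0  0  0  1  1  1  2  2  2  3
So g(9) = 3.
Build the Grundy sequence for heap C with g(k) = mex{g(k−s) : s ∈ {4, 5, 7}, s ≤ k}:
g(0) = mex{} = 0
g(1) = mex{} = 0
g(2) = mex{} = 0
g(3) = mex{} = 0
g(4) = mex{0} = 1
g(5) = mex{0} = 1
g(6) = mex{0} = 1
g(7) = mex{0} = 1
g(8) = mex{0,1} = 2
g(9) = mex{0,1} = 2
g(10) = mex{0,1} = 2
So g(10) = 2.
Heap D is a plain Nim heap of size 6, so its Grundy value is 6.
The value of a disjunctive sum is the nim-sum of the parts.
Combined value = 2 ⊕ 3 ⊕ 2 ⊕ 6 = 5.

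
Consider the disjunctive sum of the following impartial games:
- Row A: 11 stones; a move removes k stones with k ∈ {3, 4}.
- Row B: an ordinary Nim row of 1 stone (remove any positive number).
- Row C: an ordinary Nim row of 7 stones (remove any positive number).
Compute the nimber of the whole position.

Build the Grundy sequence for row A with g(k) = mex{g(k−s) : s ∈ {3, 4}, s ≤ k}:
k:     0  1  2  3  4  5  6  7  8  9 10 11
g(k):  0  0  0  1  1  1  2  0  0  0  1  1
So g(11) = 1.
Row B is a plain Nim row of size 1, so its Grundy value is 1.
Row C is a plain Nim row of size 7, so its Grundy value is 7.
The value of a disjunctive sum is the nim-sum of the parts.
Combined value = 1 XOR 1 XOR 7 = 7.

7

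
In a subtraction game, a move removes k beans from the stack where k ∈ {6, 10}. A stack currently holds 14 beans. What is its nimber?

2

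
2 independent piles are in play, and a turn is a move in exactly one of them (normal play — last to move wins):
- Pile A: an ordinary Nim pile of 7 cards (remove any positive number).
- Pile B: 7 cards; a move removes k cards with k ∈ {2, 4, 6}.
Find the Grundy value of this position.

4

Pile A is a plain Nim pile of size 7, so its Grundy value is 7.
Build the Grundy sequence for pile B with g(k) = mex{g(k−s) : s ∈ {2, 4, 6}, s ≤ k}:
k:     0  1  2  3  4  5  6  7
g(k):  0  0  1  1  2  2  3  3
So g(7) = 3.
The value of a disjunctive sum is the nim-sum of the parts.
Combined value = 7 ⊕ 3 = 4.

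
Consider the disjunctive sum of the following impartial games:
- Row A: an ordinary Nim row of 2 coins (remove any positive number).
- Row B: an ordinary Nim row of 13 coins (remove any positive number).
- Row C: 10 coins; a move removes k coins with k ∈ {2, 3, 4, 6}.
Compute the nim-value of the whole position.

14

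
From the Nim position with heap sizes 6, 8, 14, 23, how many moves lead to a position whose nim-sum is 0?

1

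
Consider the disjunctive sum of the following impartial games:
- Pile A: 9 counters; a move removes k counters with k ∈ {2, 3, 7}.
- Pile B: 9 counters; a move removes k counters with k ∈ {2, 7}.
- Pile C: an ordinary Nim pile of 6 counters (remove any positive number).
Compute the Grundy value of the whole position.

4

Grundy values for pile A (subtraction set {2, 3, 7}):
k:     0  1  2  3  4  5  6  7  8  9
g(k):  0  0  1  1  2  0  0  1  1  2
So g(9) = 2.
For pile B, compute g(0), g(1), … with moves {2, 7}:
g(0) = mex{} = 0
g(1) = mex{} = 0
g(2) = mex{0} = 1
g(3) = mex{0} = 1
g(4) = mex{1} = 0
g(5) = mex{1} = 0
g(6) = mex{0} = 1
g(7) = mex{0} = 1
g(8) = mex{0,1} = 2
g(9) = mex{1} = 0
So g(9) = 0.
Pile C is a plain Nim pile of size 6, so its Grundy value is 6.
By the Sprague-Grundy theorem, the Grundy value of a sum of independent games is the XOR of the component values.
Combined value = 2 ⊕ 0 ⊕ 6 = 4.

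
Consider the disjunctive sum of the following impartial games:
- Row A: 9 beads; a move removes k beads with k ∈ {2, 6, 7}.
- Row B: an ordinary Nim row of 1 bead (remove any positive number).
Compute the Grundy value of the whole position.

Build the Grundy sequence for row A with g(k) = mex{g(k−s) : s ∈ {2, 6, 7}, s ≤ k}:
g(0) = mex{} = 0
g(1) = mex{} = 0
g(2) = mex{0} = 1
g(3) = mex{0} = 1
g(4) = mex{1} = 0
g(5) = mex{1} = 0
g(6) = mex{0} = 1
g(7) = mex{0} = 1
g(8) = mex{0,1} = 2
g(9) = mex{1} = 0
So g(9) = 0.
Row B is a plain Nim row of size 1, so its Grundy value is 1.
The value of a disjunctive sum is the nim-sum of the parts.
Combined value = 0 ⊕ 1 = 1.

1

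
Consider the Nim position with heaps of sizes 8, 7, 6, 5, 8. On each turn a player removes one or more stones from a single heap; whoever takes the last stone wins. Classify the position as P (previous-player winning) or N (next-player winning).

N-position

Compute the nim-sum pairwise:
8 XOR 7 = 15
15 XOR 6 = 9
9 XOR 5 = 12
12 XOR 8 = 4
The nim-sum is 4 ≠ 0, so this is an N-position: the player to move can win.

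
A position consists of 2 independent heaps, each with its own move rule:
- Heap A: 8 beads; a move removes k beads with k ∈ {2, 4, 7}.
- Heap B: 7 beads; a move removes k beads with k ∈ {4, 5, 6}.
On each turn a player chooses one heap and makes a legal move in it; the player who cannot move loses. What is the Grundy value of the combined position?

0

For heap A, compute g(0), g(1), … with moves {2, 4, 7}:
g(0) = mex{} = 0
g(1) = mex{} = 0
g(2) = mex{0} = 1
g(3) = mex{0} = 1
g(4) = mex{0,1} = 2
g(5) = mex{0,1} = 2
g(6) = mex{1,2} = 0
g(7) = mex{0,1,2} = 3
g(8) = mex{0,2} = 1
So g(8) = 1.
Build the Grundy sequence for heap B with g(k) = mex{g(k−s) : s ∈ {4, 5, 6}, s ≤ k}:
g(0) = mex{} = 0
g(1) = mex{} = 0
g(2) = mex{} = 0
g(3) = mex{} = 0
g(4) = mex{0} = 1
g(5) = mex{0} = 1
g(6) = mex{0} = 1
g(7) = mex{0} = 1
So g(7) = 1.
The value of a disjunctive sum is the nim-sum of the parts.
Combined value = 1 ⊕ 1 = 0.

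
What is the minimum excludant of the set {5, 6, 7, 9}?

0

0 is not in the set, so the mex is 0.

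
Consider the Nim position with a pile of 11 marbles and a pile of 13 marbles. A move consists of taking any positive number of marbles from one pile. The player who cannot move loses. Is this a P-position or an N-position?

N-position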